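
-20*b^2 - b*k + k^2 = (-5*b + k)*(4*b + k)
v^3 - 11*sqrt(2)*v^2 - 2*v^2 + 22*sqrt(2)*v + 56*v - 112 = (v - 2)*(v - 7*sqrt(2))*(v - 4*sqrt(2))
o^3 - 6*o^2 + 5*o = o*(o - 5)*(o - 1)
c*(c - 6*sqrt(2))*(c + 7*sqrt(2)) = c^3 + sqrt(2)*c^2 - 84*c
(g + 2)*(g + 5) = g^2 + 7*g + 10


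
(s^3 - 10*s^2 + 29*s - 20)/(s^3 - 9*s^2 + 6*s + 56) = (s^2 - 6*s + 5)/(s^2 - 5*s - 14)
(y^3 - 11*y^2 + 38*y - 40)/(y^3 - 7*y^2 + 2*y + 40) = (y - 2)/(y + 2)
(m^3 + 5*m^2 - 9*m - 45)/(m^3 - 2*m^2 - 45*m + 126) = (m^2 + 8*m + 15)/(m^2 + m - 42)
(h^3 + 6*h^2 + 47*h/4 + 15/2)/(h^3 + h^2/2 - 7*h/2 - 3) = (h^2 + 9*h/2 + 5)/(h^2 - h - 2)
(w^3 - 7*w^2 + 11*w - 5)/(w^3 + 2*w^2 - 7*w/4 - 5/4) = 4*(w^2 - 6*w + 5)/(4*w^2 + 12*w + 5)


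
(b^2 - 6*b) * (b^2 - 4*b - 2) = b^4 - 10*b^3 + 22*b^2 + 12*b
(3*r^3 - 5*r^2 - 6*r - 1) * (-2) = -6*r^3 + 10*r^2 + 12*r + 2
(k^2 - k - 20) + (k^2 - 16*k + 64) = 2*k^2 - 17*k + 44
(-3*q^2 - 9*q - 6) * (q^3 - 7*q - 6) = -3*q^5 - 9*q^4 + 15*q^3 + 81*q^2 + 96*q + 36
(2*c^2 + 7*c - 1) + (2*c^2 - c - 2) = 4*c^2 + 6*c - 3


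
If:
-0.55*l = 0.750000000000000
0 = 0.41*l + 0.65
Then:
No Solution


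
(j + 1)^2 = j^2 + 2*j + 1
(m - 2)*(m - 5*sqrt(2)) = m^2 - 5*sqrt(2)*m - 2*m + 10*sqrt(2)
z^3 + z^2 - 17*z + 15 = (z - 3)*(z - 1)*(z + 5)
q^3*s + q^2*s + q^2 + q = q*(q + 1)*(q*s + 1)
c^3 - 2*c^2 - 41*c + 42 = (c - 7)*(c - 1)*(c + 6)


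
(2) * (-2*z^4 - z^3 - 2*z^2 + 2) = -4*z^4 - 2*z^3 - 4*z^2 + 4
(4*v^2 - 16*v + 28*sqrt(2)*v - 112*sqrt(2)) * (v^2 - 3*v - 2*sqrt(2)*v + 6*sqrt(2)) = 4*v^4 - 28*v^3 + 20*sqrt(2)*v^3 - 140*sqrt(2)*v^2 - 64*v^2 + 240*sqrt(2)*v + 784*v - 1344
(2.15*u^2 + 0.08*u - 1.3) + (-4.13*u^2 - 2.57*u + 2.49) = -1.98*u^2 - 2.49*u + 1.19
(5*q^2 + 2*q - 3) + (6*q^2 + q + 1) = 11*q^2 + 3*q - 2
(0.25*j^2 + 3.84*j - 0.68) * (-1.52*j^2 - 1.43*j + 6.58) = -0.38*j^4 - 6.1943*j^3 - 2.8126*j^2 + 26.2396*j - 4.4744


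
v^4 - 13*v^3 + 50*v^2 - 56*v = v*(v - 7)*(v - 4)*(v - 2)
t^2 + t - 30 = (t - 5)*(t + 6)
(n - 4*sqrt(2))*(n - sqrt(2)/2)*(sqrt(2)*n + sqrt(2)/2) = sqrt(2)*n^3 - 9*n^2 + sqrt(2)*n^2/2 - 9*n/2 + 4*sqrt(2)*n + 2*sqrt(2)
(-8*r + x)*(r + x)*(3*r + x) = -24*r^3 - 29*r^2*x - 4*r*x^2 + x^3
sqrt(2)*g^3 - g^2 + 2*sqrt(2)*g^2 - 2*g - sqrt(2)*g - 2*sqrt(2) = (g + 2)*(g - sqrt(2))*(sqrt(2)*g + 1)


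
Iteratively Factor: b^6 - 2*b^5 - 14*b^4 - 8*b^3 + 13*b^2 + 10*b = (b - 5)*(b^5 + 3*b^4 + b^3 - 3*b^2 - 2*b) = b*(b - 5)*(b^4 + 3*b^3 + b^2 - 3*b - 2) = b*(b - 5)*(b - 1)*(b^3 + 4*b^2 + 5*b + 2) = b*(b - 5)*(b - 1)*(b + 1)*(b^2 + 3*b + 2) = b*(b - 5)*(b - 1)*(b + 1)*(b + 2)*(b + 1)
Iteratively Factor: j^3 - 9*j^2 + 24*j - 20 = (j - 2)*(j^2 - 7*j + 10) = (j - 2)^2*(j - 5)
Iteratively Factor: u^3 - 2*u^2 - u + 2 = (u - 2)*(u^2 - 1) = (u - 2)*(u - 1)*(u + 1)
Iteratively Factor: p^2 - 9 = (p + 3)*(p - 3)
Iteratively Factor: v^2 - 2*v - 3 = (v + 1)*(v - 3)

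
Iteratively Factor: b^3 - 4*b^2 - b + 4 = (b - 1)*(b^2 - 3*b - 4) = (b - 1)*(b + 1)*(b - 4)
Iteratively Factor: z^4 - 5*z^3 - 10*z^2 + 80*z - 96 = (z - 3)*(z^3 - 2*z^2 - 16*z + 32) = (z - 3)*(z - 2)*(z^2 - 16) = (z - 3)*(z - 2)*(z + 4)*(z - 4)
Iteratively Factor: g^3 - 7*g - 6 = (g - 3)*(g^2 + 3*g + 2) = (g - 3)*(g + 1)*(g + 2)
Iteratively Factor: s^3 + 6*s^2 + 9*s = (s + 3)*(s^2 + 3*s) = s*(s + 3)*(s + 3)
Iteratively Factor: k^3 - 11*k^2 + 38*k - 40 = (k - 4)*(k^2 - 7*k + 10) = (k - 5)*(k - 4)*(k - 2)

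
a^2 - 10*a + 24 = (a - 6)*(a - 4)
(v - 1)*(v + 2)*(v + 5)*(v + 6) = v^4 + 12*v^3 + 39*v^2 + 8*v - 60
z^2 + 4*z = z*(z + 4)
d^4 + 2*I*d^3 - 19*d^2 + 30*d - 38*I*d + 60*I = (d - 3)*(d - 2)*(d + 5)*(d + 2*I)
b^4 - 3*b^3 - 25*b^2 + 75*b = b*(b - 5)*(b - 3)*(b + 5)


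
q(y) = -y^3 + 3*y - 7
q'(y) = 3 - 3*y^2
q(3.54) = -40.74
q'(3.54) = -34.59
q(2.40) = -13.62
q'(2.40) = -14.28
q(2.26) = -11.76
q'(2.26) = -12.32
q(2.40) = -13.62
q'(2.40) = -14.28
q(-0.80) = -8.89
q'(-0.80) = 1.08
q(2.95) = -23.82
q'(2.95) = -23.11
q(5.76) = -180.82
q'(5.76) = -96.53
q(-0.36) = -8.03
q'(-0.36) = 2.61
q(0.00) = -7.00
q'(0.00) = 3.00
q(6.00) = -205.00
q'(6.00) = -105.00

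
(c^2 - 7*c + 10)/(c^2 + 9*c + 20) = (c^2 - 7*c + 10)/(c^2 + 9*c + 20)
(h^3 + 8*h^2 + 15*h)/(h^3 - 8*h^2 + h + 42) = h*(h^2 + 8*h + 15)/(h^3 - 8*h^2 + h + 42)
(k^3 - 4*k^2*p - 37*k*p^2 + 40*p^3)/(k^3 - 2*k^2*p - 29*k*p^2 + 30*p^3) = (-k + 8*p)/(-k + 6*p)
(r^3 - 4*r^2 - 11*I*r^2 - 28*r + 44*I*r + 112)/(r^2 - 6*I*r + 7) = (r^2 - 4*r*(1 + I) + 16*I)/(r + I)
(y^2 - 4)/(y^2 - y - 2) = (y + 2)/(y + 1)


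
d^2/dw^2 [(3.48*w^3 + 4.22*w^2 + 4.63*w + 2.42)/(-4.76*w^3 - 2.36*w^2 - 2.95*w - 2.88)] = (-113.044288*w^6 - 336.231168*w^5 - 42.0231839999997*w^4 + 498.900944*w^3 + 471.598992*w^2 + 113.591568*w - 0.55536399999999)/(107.850176*w^9 + 160.415808*w^8 + 280.053648*w^7 + 407.74064*w^6 + 367.679268*w^5 + 352.380804*w^4 + 264.419767*w^3 + 133.913952*w^2 + 73.40544*w + 23.887872)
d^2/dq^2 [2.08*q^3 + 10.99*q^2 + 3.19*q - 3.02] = 12.48*q + 21.98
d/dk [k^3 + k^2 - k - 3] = 3*k^2 + 2*k - 1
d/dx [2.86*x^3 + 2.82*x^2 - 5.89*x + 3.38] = 8.58*x^2 + 5.64*x - 5.89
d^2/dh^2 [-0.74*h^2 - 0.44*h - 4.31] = -1.48000000000000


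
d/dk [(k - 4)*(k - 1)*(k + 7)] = 3*k^2 + 4*k - 31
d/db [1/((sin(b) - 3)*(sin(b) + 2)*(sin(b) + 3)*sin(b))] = 2*(-2*sin(b)^3 - 3*sin(b)^2 + 9*sin(b) + 9)*cos(b)/((sin(b) - 3)^2*(sin(b) + 2)^2*(sin(b) + 3)^2*sin(b)^2)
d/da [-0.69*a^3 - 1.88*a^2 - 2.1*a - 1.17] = -2.07*a^2 - 3.76*a - 2.1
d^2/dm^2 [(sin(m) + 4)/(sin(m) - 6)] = 10*(-6*sin(m) + cos(m)^2 + 1)/(sin(m) - 6)^3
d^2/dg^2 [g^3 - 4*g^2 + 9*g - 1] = 6*g - 8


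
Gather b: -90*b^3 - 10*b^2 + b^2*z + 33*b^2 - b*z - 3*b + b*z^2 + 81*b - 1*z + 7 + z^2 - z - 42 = -90*b^3 + b^2*(z + 23) + b*(z^2 - z + 78) + z^2 - 2*z - 35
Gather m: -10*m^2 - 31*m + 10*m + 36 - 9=-10*m^2 - 21*m + 27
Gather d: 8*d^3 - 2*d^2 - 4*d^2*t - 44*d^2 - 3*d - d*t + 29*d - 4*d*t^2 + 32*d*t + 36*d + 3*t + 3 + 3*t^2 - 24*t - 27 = 8*d^3 + d^2*(-4*t - 46) + d*(-4*t^2 + 31*t + 62) + 3*t^2 - 21*t - 24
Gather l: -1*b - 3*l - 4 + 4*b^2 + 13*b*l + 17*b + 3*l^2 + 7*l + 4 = 4*b^2 + 16*b + 3*l^2 + l*(13*b + 4)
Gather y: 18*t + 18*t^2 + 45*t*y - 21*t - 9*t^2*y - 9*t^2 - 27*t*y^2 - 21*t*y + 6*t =9*t^2 - 27*t*y^2 + 3*t + y*(-9*t^2 + 24*t)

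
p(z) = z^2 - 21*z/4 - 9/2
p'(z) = 2*z - 21/4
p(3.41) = -10.77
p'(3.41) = 1.57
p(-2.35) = 13.36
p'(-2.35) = -9.95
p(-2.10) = 10.94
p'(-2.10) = -9.45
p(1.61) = -10.36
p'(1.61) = -2.03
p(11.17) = 61.63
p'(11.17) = 17.09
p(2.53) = -11.38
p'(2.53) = -0.19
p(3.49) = -10.64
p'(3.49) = 1.73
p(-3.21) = 22.66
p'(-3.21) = -11.67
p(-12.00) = 202.50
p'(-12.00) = -29.25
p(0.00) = -4.50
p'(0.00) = -5.25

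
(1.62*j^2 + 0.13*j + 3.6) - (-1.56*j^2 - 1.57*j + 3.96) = 3.18*j^2 + 1.7*j - 0.36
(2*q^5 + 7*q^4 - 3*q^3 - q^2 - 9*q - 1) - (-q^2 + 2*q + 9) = 2*q^5 + 7*q^4 - 3*q^3 - 11*q - 10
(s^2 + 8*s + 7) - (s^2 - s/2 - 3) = 17*s/2 + 10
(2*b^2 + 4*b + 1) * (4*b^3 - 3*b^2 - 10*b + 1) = 8*b^5 + 10*b^4 - 28*b^3 - 41*b^2 - 6*b + 1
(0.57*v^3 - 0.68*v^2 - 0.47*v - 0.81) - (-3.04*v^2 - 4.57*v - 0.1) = 0.57*v^3 + 2.36*v^2 + 4.1*v - 0.71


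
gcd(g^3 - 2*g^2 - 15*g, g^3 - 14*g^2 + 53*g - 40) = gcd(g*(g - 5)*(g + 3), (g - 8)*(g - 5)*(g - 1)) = g - 5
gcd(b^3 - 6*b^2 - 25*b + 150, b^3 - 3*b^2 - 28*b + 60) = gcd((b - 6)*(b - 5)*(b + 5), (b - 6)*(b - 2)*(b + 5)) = b^2 - b - 30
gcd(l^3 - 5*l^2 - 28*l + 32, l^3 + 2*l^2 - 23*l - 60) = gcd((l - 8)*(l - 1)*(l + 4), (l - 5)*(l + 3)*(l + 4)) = l + 4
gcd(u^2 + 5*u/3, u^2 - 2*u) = u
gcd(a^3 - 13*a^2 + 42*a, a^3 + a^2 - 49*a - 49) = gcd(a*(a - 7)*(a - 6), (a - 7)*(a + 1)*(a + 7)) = a - 7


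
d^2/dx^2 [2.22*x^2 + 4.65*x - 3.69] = 4.44000000000000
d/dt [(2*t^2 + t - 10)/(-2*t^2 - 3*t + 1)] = (-4*t^2 - 36*t - 29)/(4*t^4 + 12*t^3 + 5*t^2 - 6*t + 1)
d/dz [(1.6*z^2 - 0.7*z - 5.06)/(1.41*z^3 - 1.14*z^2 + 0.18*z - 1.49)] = (-2.256*z^4 + 1.974*z^3 + 20.8938*z^2 - 16.3048*z + 1.9538)/(1.9881*z^6 - 3.2148*z^5 + 1.8072*z^4 - 4.6122*z^3 + 3.4296*z^2 - 0.5364*z + 2.2201)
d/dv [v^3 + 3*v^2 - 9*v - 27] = 3*v^2 + 6*v - 9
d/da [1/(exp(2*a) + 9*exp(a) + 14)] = (-2*exp(a) - 9)*exp(a)/(exp(2*a) + 9*exp(a) + 14)^2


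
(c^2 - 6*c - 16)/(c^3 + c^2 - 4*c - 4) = (c - 8)/(c^2 - c - 2)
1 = 1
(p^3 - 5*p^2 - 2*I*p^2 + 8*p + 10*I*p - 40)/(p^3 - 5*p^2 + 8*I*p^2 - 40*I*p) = (p^2 - 2*I*p + 8)/(p*(p + 8*I))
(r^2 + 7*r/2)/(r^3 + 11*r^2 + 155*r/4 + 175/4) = 2*r/(2*r^2 + 15*r + 25)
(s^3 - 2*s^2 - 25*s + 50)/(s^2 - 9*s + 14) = (s^2 - 25)/(s - 7)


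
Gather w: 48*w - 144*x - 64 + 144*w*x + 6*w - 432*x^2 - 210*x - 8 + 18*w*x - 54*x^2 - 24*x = w*(162*x + 54) - 486*x^2 - 378*x - 72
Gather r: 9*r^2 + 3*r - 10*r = 9*r^2 - 7*r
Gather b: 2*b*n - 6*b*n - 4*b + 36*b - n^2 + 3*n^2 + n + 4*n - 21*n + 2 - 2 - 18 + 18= b*(32 - 4*n) + 2*n^2 - 16*n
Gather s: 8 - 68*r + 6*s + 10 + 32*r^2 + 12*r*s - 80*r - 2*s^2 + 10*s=32*r^2 - 148*r - 2*s^2 + s*(12*r + 16) + 18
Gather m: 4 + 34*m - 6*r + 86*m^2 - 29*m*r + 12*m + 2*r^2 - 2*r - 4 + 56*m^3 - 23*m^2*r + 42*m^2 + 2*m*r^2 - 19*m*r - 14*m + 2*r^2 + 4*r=56*m^3 + m^2*(128 - 23*r) + m*(2*r^2 - 48*r + 32) + 4*r^2 - 4*r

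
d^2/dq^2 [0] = 0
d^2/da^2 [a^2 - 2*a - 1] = 2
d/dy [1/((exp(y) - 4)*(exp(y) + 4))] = -2*exp(2*y)/(exp(4*y) - 32*exp(2*y) + 256)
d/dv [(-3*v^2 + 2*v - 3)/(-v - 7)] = (3*v^2 + 42*v - 17)/(v^2 + 14*v + 49)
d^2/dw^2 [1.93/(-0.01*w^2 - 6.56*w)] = (0.0386*w*(0.01*w + 6.56) - 1.93*(0.02*w + 6.56)*(0.04*w + 13.12))/(w^3*(0.01*w + 6.56)^3)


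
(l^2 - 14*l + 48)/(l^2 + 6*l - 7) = (l^2 - 14*l + 48)/(l^2 + 6*l - 7)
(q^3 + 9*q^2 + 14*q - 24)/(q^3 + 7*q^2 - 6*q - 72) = (q - 1)/(q - 3)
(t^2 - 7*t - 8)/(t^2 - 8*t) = (t + 1)/t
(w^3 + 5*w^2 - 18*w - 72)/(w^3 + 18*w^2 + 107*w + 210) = (w^2 - w - 12)/(w^2 + 12*w + 35)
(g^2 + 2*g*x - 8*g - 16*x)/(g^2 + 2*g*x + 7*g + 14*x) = (g - 8)/(g + 7)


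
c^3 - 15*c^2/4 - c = c*(c - 4)*(c + 1/4)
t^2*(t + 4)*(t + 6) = t^4 + 10*t^3 + 24*t^2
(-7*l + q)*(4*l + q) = -28*l^2 - 3*l*q + q^2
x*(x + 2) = x^2 + 2*x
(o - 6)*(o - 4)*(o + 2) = o^3 - 8*o^2 + 4*o + 48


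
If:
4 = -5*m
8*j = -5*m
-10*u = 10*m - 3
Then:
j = 1/2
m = -4/5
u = 11/10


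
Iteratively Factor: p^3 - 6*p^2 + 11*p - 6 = (p - 1)*(p^2 - 5*p + 6) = (p - 2)*(p - 1)*(p - 3)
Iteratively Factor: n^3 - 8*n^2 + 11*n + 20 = (n - 5)*(n^2 - 3*n - 4) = (n - 5)*(n + 1)*(n - 4)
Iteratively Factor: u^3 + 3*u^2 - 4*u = (u)*(u^2 + 3*u - 4) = u*(u - 1)*(u + 4)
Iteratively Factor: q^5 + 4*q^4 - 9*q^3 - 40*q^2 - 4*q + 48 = (q + 2)*(q^4 + 2*q^3 - 13*q^2 - 14*q + 24) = (q + 2)^2*(q^3 - 13*q + 12) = (q - 3)*(q + 2)^2*(q^2 + 3*q - 4) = (q - 3)*(q + 2)^2*(q + 4)*(q - 1)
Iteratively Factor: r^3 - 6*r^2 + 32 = (r - 4)*(r^2 - 2*r - 8) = (r - 4)*(r + 2)*(r - 4)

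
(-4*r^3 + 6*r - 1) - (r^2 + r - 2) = -4*r^3 - r^2 + 5*r + 1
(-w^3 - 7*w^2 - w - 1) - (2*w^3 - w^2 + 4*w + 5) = -3*w^3 - 6*w^2 - 5*w - 6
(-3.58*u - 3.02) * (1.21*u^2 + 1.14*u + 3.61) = -4.3318*u^3 - 7.7354*u^2 - 16.3666*u - 10.9022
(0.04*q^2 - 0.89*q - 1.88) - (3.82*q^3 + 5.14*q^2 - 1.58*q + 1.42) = -3.82*q^3 - 5.1*q^2 + 0.69*q - 3.3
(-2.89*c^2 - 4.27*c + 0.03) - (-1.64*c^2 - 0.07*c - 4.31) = -1.25*c^2 - 4.2*c + 4.34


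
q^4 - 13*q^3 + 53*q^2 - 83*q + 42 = (q - 7)*(q - 3)*(q - 2)*(q - 1)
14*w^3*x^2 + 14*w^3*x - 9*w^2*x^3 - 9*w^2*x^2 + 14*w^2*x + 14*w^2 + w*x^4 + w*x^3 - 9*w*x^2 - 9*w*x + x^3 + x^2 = (-7*w + x)*(-2*w + x)*(x + 1)*(w*x + 1)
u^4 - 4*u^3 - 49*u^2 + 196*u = u*(u - 7)*(u - 4)*(u + 7)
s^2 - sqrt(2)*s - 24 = (s - 4*sqrt(2))*(s + 3*sqrt(2))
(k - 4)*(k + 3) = k^2 - k - 12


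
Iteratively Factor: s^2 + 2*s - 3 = (s - 1)*(s + 3)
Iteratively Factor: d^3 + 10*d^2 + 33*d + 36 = (d + 3)*(d^2 + 7*d + 12) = (d + 3)*(d + 4)*(d + 3)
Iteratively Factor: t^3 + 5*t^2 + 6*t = (t + 3)*(t^2 + 2*t) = t*(t + 3)*(t + 2)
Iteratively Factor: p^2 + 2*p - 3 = (p - 1)*(p + 3)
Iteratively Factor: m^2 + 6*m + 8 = (m + 4)*(m + 2)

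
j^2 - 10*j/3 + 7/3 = (j - 7/3)*(j - 1)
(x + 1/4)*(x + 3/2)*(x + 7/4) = x^3 + 7*x^2/2 + 55*x/16 + 21/32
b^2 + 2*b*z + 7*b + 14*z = (b + 7)*(b + 2*z)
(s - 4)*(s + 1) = s^2 - 3*s - 4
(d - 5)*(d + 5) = d^2 - 25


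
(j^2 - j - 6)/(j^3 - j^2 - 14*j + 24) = (j + 2)/(j^2 + 2*j - 8)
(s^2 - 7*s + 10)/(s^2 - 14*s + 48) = (s^2 - 7*s + 10)/(s^2 - 14*s + 48)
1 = 1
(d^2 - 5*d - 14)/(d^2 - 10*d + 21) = (d + 2)/(d - 3)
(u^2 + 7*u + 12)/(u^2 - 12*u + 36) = (u^2 + 7*u + 12)/(u^2 - 12*u + 36)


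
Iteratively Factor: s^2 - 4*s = (s - 4)*(s)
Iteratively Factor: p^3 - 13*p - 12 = (p - 4)*(p^2 + 4*p + 3) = (p - 4)*(p + 1)*(p + 3)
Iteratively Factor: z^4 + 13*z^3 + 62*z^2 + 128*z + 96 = (z + 4)*(z^3 + 9*z^2 + 26*z + 24) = (z + 2)*(z + 4)*(z^2 + 7*z + 12) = (z + 2)*(z + 4)^2*(z + 3)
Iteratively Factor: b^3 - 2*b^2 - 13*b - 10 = (b - 5)*(b^2 + 3*b + 2) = (b - 5)*(b + 2)*(b + 1)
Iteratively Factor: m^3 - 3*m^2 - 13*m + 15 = (m + 3)*(m^2 - 6*m + 5) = (m - 5)*(m + 3)*(m - 1)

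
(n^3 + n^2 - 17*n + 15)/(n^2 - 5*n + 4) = (n^2 + 2*n - 15)/(n - 4)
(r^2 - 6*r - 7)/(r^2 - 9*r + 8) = (r^2 - 6*r - 7)/(r^2 - 9*r + 8)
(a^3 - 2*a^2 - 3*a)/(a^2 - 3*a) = a + 1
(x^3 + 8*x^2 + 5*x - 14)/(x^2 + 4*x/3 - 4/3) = 3*(x^2 + 6*x - 7)/(3*x - 2)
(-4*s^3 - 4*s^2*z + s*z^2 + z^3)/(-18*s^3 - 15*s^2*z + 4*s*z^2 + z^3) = (-4*s^2 + z^2)/(-18*s^2 + 3*s*z + z^2)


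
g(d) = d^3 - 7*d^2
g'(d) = 3*d^2 - 14*d = d*(3*d - 14)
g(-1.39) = -16.21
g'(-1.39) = 25.26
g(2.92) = -34.79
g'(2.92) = -15.30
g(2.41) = -26.66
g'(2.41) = -16.32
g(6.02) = -35.52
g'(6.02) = 24.44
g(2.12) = -21.93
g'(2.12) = -16.20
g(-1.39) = -16.21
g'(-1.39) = 25.26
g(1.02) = -6.22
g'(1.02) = -11.16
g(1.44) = -11.53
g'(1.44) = -13.94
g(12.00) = 720.00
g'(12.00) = 264.00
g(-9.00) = -1296.00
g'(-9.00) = 369.00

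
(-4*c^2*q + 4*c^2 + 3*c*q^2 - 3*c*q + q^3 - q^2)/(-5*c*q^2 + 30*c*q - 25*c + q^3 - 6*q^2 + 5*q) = (-4*c^2 + 3*c*q + q^2)/(-5*c*q + 25*c + q^2 - 5*q)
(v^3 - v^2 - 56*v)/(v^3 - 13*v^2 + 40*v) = (v + 7)/(v - 5)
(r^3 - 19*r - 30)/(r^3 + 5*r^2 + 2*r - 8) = (r^2 - 2*r - 15)/(r^2 + 3*r - 4)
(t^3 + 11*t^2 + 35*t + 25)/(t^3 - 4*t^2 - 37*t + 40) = (t^2 + 6*t + 5)/(t^2 - 9*t + 8)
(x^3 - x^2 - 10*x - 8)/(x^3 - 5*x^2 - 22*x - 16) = (x - 4)/(x - 8)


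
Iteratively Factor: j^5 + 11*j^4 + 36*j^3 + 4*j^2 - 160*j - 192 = (j + 2)*(j^4 + 9*j^3 + 18*j^2 - 32*j - 96) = (j + 2)*(j + 4)*(j^3 + 5*j^2 - 2*j - 24) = (j + 2)*(j + 4)^2*(j^2 + j - 6) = (j - 2)*(j + 2)*(j + 4)^2*(j + 3)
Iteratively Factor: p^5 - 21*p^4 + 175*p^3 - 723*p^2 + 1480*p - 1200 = (p - 3)*(p^4 - 18*p^3 + 121*p^2 - 360*p + 400) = (p - 5)*(p - 3)*(p^3 - 13*p^2 + 56*p - 80) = (p - 5)*(p - 4)*(p - 3)*(p^2 - 9*p + 20) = (p - 5)^2*(p - 4)*(p - 3)*(p - 4)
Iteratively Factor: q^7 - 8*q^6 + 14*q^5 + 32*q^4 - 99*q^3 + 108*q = (q - 2)*(q^6 - 6*q^5 + 2*q^4 + 36*q^3 - 27*q^2 - 54*q) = (q - 2)*(q + 1)*(q^5 - 7*q^4 + 9*q^3 + 27*q^2 - 54*q) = (q - 3)*(q - 2)*(q + 1)*(q^4 - 4*q^3 - 3*q^2 + 18*q) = (q - 3)^2*(q - 2)*(q + 1)*(q^3 - q^2 - 6*q) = (q - 3)^3*(q - 2)*(q + 1)*(q^2 + 2*q) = q*(q - 3)^3*(q - 2)*(q + 1)*(q + 2)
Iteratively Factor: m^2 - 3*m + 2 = (m - 1)*(m - 2)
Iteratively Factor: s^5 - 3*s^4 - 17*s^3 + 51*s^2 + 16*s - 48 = (s - 4)*(s^4 + s^3 - 13*s^2 - s + 12) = (s - 4)*(s - 3)*(s^3 + 4*s^2 - s - 4) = (s - 4)*(s - 3)*(s + 1)*(s^2 + 3*s - 4) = (s - 4)*(s - 3)*(s + 1)*(s + 4)*(s - 1)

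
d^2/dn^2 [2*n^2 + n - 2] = 4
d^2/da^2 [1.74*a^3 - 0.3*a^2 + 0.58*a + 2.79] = 10.44*a - 0.6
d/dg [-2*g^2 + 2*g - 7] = 2 - 4*g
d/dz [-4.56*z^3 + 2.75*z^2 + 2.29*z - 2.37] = -13.68*z^2 + 5.5*z + 2.29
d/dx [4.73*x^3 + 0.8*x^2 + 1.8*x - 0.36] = 14.19*x^2 + 1.6*x + 1.8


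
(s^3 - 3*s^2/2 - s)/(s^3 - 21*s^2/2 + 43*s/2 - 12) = s*(2*s^2 - 3*s - 2)/(2*s^3 - 21*s^2 + 43*s - 24)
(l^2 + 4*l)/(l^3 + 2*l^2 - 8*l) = 1/(l - 2)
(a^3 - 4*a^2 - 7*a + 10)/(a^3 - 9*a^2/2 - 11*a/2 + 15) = 2*(a - 1)/(2*a - 3)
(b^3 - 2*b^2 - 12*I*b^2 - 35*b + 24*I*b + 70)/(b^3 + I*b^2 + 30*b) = (b^2 - b*(2 + 7*I) + 14*I)/(b*(b + 6*I))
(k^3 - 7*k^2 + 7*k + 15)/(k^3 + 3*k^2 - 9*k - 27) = (k^2 - 4*k - 5)/(k^2 + 6*k + 9)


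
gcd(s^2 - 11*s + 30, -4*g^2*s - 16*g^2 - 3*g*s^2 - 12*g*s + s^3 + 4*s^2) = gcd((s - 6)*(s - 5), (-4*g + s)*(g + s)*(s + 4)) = 1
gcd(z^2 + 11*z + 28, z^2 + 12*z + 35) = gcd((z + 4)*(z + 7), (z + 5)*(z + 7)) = z + 7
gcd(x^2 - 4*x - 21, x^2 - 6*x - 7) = x - 7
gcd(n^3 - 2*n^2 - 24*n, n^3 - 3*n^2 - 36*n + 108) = n - 6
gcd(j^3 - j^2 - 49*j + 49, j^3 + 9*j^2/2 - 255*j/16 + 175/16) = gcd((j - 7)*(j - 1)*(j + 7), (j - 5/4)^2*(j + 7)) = j + 7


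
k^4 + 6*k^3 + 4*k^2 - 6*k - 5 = (k - 1)*(k + 1)^2*(k + 5)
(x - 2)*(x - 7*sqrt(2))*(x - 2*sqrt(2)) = x^3 - 9*sqrt(2)*x^2 - 2*x^2 + 18*sqrt(2)*x + 28*x - 56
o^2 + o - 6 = (o - 2)*(o + 3)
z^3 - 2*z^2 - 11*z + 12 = (z - 4)*(z - 1)*(z + 3)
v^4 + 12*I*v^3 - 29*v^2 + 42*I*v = v*(v - I)*(v + 6*I)*(v + 7*I)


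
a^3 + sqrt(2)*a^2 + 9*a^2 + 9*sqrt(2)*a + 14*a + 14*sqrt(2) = (a + 2)*(a + 7)*(a + sqrt(2))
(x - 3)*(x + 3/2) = x^2 - 3*x/2 - 9/2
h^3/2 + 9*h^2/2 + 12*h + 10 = (h/2 + 1)*(h + 2)*(h + 5)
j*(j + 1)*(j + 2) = j^3 + 3*j^2 + 2*j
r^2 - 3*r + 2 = (r - 2)*(r - 1)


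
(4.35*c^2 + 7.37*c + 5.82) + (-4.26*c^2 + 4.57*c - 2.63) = 0.0899999999999999*c^2 + 11.94*c + 3.19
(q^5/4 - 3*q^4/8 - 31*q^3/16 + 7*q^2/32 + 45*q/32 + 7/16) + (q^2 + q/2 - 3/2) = q^5/4 - 3*q^4/8 - 31*q^3/16 + 39*q^2/32 + 61*q/32 - 17/16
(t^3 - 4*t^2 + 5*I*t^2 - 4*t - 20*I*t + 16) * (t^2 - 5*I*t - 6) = t^5 - 4*t^4 + 15*t^3 - 60*t^2 - 10*I*t^2 + 24*t + 40*I*t - 96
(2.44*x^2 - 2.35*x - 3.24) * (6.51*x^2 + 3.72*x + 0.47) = 15.8844*x^4 - 6.2217*x^3 - 28.6876*x^2 - 13.1573*x - 1.5228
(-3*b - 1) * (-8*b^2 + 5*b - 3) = 24*b^3 - 7*b^2 + 4*b + 3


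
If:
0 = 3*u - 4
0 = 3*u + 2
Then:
No Solution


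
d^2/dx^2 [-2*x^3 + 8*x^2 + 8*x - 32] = 16 - 12*x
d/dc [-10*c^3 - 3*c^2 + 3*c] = -30*c^2 - 6*c + 3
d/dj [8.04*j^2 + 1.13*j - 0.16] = 16.08*j + 1.13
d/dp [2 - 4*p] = -4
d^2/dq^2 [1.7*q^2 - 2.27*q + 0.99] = 3.40000000000000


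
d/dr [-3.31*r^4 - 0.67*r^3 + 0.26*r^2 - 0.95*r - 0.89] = -13.24*r^3 - 2.01*r^2 + 0.52*r - 0.95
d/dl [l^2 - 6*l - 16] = 2*l - 6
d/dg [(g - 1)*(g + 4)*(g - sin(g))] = -(g - 1)*(g + 4)*(cos(g) - 1) + (g - 1)*(g - sin(g)) + (g + 4)*(g - sin(g))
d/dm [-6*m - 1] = -6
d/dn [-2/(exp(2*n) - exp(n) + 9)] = (4*exp(n) - 2)*exp(n)/(exp(2*n) - exp(n) + 9)^2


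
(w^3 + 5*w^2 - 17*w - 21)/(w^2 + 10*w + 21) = (w^2 - 2*w - 3)/(w + 3)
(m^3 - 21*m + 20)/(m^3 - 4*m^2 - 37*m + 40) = (m - 4)/(m - 8)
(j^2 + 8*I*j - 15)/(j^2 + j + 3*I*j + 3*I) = (j + 5*I)/(j + 1)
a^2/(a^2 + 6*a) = a/(a + 6)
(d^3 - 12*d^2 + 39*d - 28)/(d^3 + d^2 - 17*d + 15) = (d^2 - 11*d + 28)/(d^2 + 2*d - 15)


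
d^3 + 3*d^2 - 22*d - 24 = (d - 4)*(d + 1)*(d + 6)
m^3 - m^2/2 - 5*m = m*(m - 5/2)*(m + 2)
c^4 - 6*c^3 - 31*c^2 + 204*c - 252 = (c - 7)*(c - 3)*(c - 2)*(c + 6)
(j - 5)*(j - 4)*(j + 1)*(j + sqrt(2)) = j^4 - 8*j^3 + sqrt(2)*j^3 - 8*sqrt(2)*j^2 + 11*j^2 + 11*sqrt(2)*j + 20*j + 20*sqrt(2)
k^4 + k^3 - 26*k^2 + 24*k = k*(k - 4)*(k - 1)*(k + 6)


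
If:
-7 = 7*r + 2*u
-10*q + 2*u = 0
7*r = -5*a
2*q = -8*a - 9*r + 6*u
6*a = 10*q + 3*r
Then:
No Solution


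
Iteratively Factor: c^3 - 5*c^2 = (c)*(c^2 - 5*c) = c^2*(c - 5)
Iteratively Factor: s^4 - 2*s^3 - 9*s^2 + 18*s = (s - 2)*(s^3 - 9*s) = (s - 2)*(s + 3)*(s^2 - 3*s) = s*(s - 2)*(s + 3)*(s - 3)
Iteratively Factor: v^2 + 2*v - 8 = (v + 4)*(v - 2)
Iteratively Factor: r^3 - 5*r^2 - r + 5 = (r - 5)*(r^2 - 1) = (r - 5)*(r + 1)*(r - 1)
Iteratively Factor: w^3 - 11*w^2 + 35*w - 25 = (w - 5)*(w^2 - 6*w + 5) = (w - 5)*(w - 1)*(w - 5)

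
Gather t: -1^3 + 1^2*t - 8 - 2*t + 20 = 11 - t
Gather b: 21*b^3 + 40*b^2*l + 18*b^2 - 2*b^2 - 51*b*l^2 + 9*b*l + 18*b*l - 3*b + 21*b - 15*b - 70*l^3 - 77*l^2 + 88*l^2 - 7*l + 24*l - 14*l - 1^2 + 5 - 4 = 21*b^3 + b^2*(40*l + 16) + b*(-51*l^2 + 27*l + 3) - 70*l^3 + 11*l^2 + 3*l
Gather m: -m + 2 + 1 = 3 - m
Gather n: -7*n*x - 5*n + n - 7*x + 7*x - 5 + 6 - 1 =n*(-7*x - 4)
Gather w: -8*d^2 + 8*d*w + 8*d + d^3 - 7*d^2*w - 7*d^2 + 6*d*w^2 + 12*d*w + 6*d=d^3 - 15*d^2 + 6*d*w^2 + 14*d + w*(-7*d^2 + 20*d)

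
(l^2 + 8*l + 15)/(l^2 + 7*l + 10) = (l + 3)/(l + 2)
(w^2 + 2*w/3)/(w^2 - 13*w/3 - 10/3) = w/(w - 5)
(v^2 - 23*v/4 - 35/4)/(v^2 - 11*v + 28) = (v + 5/4)/(v - 4)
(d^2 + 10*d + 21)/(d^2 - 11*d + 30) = (d^2 + 10*d + 21)/(d^2 - 11*d + 30)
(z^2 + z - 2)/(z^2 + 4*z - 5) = (z + 2)/(z + 5)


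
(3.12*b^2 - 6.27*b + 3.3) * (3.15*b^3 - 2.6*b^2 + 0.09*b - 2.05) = 9.828*b^5 - 27.8625*b^4 + 26.9778*b^3 - 15.5403*b^2 + 13.1505*b - 6.765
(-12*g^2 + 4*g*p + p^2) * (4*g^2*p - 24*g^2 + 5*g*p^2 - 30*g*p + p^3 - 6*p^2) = -48*g^4*p + 288*g^4 - 44*g^3*p^2 + 264*g^3*p + 12*g^2*p^3 - 72*g^2*p^2 + 9*g*p^4 - 54*g*p^3 + p^5 - 6*p^4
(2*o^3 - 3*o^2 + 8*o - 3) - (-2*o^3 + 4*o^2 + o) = 4*o^3 - 7*o^2 + 7*o - 3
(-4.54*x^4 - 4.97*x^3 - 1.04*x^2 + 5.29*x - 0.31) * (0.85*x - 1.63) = -3.859*x^5 + 3.1757*x^4 + 7.2171*x^3 + 6.1917*x^2 - 8.8862*x + 0.5053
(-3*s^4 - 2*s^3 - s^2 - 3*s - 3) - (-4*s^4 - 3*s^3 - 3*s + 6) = s^4 + s^3 - s^2 - 9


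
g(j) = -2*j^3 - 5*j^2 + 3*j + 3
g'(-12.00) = -741.00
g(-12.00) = 2703.00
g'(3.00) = -81.00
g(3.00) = -87.00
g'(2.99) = -80.54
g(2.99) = -86.19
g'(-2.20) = -4.04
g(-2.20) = -6.50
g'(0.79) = -8.64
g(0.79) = 1.26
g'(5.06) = -201.22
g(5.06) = -368.95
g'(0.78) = -8.45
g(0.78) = 1.35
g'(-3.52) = -36.14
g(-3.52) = 17.72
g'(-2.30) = -5.74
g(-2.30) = -6.02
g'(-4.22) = -61.65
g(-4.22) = 51.60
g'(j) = -6*j^2 - 10*j + 3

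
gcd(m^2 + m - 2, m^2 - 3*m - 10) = m + 2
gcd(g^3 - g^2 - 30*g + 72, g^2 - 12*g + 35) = 1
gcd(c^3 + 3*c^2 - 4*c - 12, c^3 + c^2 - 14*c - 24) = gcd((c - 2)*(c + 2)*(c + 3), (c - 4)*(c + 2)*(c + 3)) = c^2 + 5*c + 6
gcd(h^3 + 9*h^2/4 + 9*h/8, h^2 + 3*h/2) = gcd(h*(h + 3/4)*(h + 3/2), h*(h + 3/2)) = h^2 + 3*h/2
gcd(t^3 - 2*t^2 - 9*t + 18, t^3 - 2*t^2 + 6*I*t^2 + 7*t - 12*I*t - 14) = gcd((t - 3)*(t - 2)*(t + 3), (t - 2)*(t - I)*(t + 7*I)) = t - 2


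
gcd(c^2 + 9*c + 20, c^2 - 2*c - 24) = c + 4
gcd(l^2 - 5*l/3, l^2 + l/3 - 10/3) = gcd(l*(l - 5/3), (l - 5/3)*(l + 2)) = l - 5/3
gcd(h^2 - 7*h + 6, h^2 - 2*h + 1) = h - 1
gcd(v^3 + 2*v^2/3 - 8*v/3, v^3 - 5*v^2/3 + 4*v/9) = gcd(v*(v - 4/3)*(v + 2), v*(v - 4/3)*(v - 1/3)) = v^2 - 4*v/3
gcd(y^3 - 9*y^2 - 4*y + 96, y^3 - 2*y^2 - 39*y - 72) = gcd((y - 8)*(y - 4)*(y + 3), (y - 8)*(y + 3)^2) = y^2 - 5*y - 24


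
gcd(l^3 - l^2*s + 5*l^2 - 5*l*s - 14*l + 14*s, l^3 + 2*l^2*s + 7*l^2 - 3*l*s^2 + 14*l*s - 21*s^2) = -l^2 + l*s - 7*l + 7*s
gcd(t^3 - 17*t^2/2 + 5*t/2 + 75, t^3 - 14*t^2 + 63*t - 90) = t^2 - 11*t + 30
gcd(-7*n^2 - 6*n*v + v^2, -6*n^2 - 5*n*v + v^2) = n + v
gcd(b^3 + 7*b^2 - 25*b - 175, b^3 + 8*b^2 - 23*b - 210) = b^2 + 2*b - 35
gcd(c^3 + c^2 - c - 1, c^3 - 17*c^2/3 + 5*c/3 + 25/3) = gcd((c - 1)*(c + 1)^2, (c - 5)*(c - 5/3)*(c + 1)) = c + 1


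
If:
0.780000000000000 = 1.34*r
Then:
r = 0.58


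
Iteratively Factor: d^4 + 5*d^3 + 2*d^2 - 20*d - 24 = (d + 2)*(d^3 + 3*d^2 - 4*d - 12) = (d - 2)*(d + 2)*(d^2 + 5*d + 6) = (d - 2)*(d + 2)*(d + 3)*(d + 2)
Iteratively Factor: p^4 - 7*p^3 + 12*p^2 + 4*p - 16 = (p - 2)*(p^3 - 5*p^2 + 2*p + 8) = (p - 2)*(p + 1)*(p^2 - 6*p + 8) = (p - 2)^2*(p + 1)*(p - 4)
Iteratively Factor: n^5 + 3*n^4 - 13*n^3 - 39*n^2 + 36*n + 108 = (n + 2)*(n^4 + n^3 - 15*n^2 - 9*n + 54) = (n + 2)*(n + 3)*(n^3 - 2*n^2 - 9*n + 18) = (n - 3)*(n + 2)*(n + 3)*(n^2 + n - 6) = (n - 3)*(n - 2)*(n + 2)*(n + 3)*(n + 3)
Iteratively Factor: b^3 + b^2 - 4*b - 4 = (b - 2)*(b^2 + 3*b + 2) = (b - 2)*(b + 2)*(b + 1)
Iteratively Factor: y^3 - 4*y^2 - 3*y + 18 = (y + 2)*(y^2 - 6*y + 9) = (y - 3)*(y + 2)*(y - 3)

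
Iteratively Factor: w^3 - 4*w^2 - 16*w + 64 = (w - 4)*(w^2 - 16) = (w - 4)^2*(w + 4)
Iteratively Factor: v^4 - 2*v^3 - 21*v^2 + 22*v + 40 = (v - 5)*(v^3 + 3*v^2 - 6*v - 8) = (v - 5)*(v + 1)*(v^2 + 2*v - 8) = (v - 5)*(v - 2)*(v + 1)*(v + 4)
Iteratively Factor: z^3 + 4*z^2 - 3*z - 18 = (z + 3)*(z^2 + z - 6) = (z + 3)^2*(z - 2)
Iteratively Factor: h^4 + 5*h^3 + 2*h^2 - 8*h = (h + 2)*(h^3 + 3*h^2 - 4*h) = (h - 1)*(h + 2)*(h^2 + 4*h) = h*(h - 1)*(h + 2)*(h + 4)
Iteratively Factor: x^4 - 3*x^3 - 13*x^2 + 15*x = (x - 5)*(x^3 + 2*x^2 - 3*x) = (x - 5)*(x + 3)*(x^2 - x) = (x - 5)*(x - 1)*(x + 3)*(x)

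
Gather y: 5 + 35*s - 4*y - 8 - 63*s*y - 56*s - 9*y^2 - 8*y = -21*s - 9*y^2 + y*(-63*s - 12) - 3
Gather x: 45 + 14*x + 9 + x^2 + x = x^2 + 15*x + 54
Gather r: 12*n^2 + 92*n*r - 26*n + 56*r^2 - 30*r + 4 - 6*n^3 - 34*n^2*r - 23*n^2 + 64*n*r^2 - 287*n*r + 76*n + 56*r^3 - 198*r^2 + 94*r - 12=-6*n^3 - 11*n^2 + 50*n + 56*r^3 + r^2*(64*n - 142) + r*(-34*n^2 - 195*n + 64) - 8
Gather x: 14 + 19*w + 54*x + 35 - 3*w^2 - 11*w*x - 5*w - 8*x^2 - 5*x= -3*w^2 + 14*w - 8*x^2 + x*(49 - 11*w) + 49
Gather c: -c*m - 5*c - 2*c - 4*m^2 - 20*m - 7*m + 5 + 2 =c*(-m - 7) - 4*m^2 - 27*m + 7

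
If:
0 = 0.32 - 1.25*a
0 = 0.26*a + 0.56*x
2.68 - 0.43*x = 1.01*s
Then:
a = 0.26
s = 2.70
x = -0.12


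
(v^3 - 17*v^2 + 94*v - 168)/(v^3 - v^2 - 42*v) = (v^2 - 10*v + 24)/(v*(v + 6))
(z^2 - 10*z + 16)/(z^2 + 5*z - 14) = (z - 8)/(z + 7)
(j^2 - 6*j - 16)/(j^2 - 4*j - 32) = (j + 2)/(j + 4)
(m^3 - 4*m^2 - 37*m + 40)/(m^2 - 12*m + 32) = (m^2 + 4*m - 5)/(m - 4)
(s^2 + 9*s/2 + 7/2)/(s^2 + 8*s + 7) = (s + 7/2)/(s + 7)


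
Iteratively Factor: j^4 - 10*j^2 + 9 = (j + 1)*(j^3 - j^2 - 9*j + 9) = (j - 1)*(j + 1)*(j^2 - 9) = (j - 3)*(j - 1)*(j + 1)*(j + 3)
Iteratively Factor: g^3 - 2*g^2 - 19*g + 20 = (g - 5)*(g^2 + 3*g - 4) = (g - 5)*(g + 4)*(g - 1)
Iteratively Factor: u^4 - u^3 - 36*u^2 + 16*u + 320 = (u - 4)*(u^3 + 3*u^2 - 24*u - 80) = (u - 4)*(u + 4)*(u^2 - u - 20) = (u - 4)*(u + 4)^2*(u - 5)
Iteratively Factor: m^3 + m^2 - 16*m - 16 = (m + 1)*(m^2 - 16) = (m + 1)*(m + 4)*(m - 4)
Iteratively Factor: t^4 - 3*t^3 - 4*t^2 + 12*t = (t - 3)*(t^3 - 4*t) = t*(t - 3)*(t^2 - 4) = t*(t - 3)*(t + 2)*(t - 2)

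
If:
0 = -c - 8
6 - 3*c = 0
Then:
No Solution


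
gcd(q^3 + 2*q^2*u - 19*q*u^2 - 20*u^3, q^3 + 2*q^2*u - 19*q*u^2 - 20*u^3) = q^3 + 2*q^2*u - 19*q*u^2 - 20*u^3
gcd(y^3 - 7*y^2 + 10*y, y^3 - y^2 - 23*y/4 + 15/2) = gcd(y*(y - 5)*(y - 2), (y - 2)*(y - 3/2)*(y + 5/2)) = y - 2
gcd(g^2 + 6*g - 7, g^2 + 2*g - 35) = g + 7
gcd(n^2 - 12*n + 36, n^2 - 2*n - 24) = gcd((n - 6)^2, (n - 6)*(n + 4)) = n - 6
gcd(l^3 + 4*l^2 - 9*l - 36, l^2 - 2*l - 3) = l - 3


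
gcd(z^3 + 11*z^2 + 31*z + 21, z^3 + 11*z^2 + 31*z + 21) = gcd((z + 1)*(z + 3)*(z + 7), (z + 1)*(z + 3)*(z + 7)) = z^3 + 11*z^2 + 31*z + 21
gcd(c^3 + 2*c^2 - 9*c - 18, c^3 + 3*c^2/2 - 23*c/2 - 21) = c^2 + 5*c + 6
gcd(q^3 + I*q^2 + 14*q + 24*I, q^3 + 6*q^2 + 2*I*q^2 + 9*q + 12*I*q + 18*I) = q + 2*I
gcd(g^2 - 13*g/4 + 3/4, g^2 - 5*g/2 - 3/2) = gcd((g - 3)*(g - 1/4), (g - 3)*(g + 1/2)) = g - 3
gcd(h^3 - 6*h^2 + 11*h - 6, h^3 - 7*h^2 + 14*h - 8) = h^2 - 3*h + 2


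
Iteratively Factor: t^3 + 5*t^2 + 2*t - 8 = (t - 1)*(t^2 + 6*t + 8) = (t - 1)*(t + 4)*(t + 2)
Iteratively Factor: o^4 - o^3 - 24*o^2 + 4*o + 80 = (o + 4)*(o^3 - 5*o^2 - 4*o + 20) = (o - 2)*(o + 4)*(o^2 - 3*o - 10) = (o - 5)*(o - 2)*(o + 4)*(o + 2)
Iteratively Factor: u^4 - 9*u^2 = (u)*(u^3 - 9*u) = u*(u - 3)*(u^2 + 3*u) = u^2*(u - 3)*(u + 3)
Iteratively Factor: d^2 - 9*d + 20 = (d - 5)*(d - 4)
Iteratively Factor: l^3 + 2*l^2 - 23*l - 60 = (l - 5)*(l^2 + 7*l + 12) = (l - 5)*(l + 3)*(l + 4)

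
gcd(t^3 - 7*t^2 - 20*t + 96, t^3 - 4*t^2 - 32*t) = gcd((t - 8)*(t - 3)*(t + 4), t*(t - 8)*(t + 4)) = t^2 - 4*t - 32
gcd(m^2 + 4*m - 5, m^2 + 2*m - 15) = m + 5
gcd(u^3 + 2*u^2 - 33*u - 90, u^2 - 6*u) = u - 6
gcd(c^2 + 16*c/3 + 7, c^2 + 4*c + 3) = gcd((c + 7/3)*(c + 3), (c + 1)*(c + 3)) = c + 3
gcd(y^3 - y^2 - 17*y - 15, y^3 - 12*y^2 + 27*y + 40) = y^2 - 4*y - 5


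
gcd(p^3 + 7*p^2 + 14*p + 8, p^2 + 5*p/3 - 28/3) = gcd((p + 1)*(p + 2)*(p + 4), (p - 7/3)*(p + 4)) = p + 4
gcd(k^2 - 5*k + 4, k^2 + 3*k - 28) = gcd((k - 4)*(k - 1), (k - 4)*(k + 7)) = k - 4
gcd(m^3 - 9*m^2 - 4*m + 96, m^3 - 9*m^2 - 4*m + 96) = m^3 - 9*m^2 - 4*m + 96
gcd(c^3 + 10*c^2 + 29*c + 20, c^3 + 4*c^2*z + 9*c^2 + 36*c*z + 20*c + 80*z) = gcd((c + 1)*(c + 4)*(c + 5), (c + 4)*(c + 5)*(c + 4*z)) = c^2 + 9*c + 20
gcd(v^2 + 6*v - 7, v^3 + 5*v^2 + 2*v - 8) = v - 1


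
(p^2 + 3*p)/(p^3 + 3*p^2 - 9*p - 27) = p/(p^2 - 9)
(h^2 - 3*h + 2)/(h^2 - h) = (h - 2)/h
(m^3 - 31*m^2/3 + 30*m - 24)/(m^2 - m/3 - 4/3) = (m^2 - 9*m + 18)/(m + 1)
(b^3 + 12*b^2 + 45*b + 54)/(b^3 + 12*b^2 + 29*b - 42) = (b^2 + 6*b + 9)/(b^2 + 6*b - 7)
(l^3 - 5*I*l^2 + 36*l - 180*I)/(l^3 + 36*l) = (l - 5*I)/l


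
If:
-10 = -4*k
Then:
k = 5/2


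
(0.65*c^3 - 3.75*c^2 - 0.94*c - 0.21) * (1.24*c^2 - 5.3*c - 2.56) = 0.806*c^5 - 8.095*c^4 + 17.0454*c^3 + 14.3216*c^2 + 3.5194*c + 0.5376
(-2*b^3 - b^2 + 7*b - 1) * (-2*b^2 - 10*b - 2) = 4*b^5 + 22*b^4 - 66*b^2 - 4*b + 2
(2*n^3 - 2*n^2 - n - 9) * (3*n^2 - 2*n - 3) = 6*n^5 - 10*n^4 - 5*n^3 - 19*n^2 + 21*n + 27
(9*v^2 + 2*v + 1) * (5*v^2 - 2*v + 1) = 45*v^4 - 8*v^3 + 10*v^2 + 1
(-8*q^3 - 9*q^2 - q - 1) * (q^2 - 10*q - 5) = -8*q^5 + 71*q^4 + 129*q^3 + 54*q^2 + 15*q + 5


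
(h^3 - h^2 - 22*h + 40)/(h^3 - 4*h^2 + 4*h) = (h^2 + h - 20)/(h*(h - 2))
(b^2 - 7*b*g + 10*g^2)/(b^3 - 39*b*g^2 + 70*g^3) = 1/(b + 7*g)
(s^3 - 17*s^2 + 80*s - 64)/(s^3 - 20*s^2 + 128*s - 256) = (s - 1)/(s - 4)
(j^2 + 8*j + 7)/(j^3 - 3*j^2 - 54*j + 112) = (j + 1)/(j^2 - 10*j + 16)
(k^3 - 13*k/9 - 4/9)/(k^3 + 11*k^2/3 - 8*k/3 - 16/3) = (k + 1/3)/(k + 4)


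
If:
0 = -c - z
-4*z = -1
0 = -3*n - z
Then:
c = -1/4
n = -1/12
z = 1/4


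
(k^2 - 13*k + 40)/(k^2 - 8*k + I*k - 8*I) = (k - 5)/(k + I)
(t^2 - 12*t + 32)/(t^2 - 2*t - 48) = (t - 4)/(t + 6)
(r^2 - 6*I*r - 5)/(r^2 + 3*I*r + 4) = (r - 5*I)/(r + 4*I)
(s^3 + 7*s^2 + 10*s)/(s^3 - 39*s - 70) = s/(s - 7)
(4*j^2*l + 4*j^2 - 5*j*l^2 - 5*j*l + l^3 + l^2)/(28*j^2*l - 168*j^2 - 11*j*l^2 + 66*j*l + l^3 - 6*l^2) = (j*l + j - l^2 - l)/(7*j*l - 42*j - l^2 + 6*l)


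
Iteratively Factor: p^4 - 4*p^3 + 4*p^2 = (p - 2)*(p^3 - 2*p^2) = p*(p - 2)*(p^2 - 2*p) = p*(p - 2)^2*(p)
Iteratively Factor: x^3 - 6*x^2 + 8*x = (x - 2)*(x^2 - 4*x) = (x - 4)*(x - 2)*(x)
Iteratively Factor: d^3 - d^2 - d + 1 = (d + 1)*(d^2 - 2*d + 1) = (d - 1)*(d + 1)*(d - 1)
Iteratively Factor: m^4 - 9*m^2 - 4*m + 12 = (m - 3)*(m^3 + 3*m^2 - 4) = (m - 3)*(m + 2)*(m^2 + m - 2) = (m - 3)*(m - 1)*(m + 2)*(m + 2)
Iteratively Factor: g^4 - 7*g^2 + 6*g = (g - 1)*(g^3 + g^2 - 6*g) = g*(g - 1)*(g^2 + g - 6) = g*(g - 1)*(g + 3)*(g - 2)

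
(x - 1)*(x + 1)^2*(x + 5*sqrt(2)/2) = x^4 + x^3 + 5*sqrt(2)*x^3/2 - x^2 + 5*sqrt(2)*x^2/2 - 5*sqrt(2)*x/2 - x - 5*sqrt(2)/2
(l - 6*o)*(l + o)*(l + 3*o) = l^3 - 2*l^2*o - 21*l*o^2 - 18*o^3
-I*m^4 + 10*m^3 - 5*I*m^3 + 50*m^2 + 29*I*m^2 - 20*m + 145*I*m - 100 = (m + 5)*(m + 4*I)*(m + 5*I)*(-I*m + 1)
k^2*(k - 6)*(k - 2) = k^4 - 8*k^3 + 12*k^2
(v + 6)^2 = v^2 + 12*v + 36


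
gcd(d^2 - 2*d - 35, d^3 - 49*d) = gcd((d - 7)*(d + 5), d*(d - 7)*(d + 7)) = d - 7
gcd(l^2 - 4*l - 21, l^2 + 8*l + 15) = l + 3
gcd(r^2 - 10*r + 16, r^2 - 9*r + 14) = r - 2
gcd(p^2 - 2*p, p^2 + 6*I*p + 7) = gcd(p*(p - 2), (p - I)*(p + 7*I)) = 1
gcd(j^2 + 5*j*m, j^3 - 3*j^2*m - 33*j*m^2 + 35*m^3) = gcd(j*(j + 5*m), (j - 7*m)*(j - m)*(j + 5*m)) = j + 5*m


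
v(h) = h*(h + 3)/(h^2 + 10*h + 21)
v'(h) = h*(-2*h - 10)*(h + 3)/(h^2 + 10*h + 21)^2 + h/(h^2 + 10*h + 21) + (h + 3)/(h^2 + 10*h + 21)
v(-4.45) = -1.75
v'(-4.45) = 1.08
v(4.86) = 0.41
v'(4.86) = 0.05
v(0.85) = 0.11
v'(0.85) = 0.11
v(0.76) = 0.10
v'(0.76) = 0.12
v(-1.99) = -0.40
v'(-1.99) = 0.28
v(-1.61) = -0.30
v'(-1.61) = 0.24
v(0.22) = 0.03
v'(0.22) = 0.13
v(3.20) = 0.31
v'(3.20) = 0.07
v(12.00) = 0.63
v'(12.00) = 0.02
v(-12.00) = 2.40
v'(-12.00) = 0.28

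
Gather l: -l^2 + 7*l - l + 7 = -l^2 + 6*l + 7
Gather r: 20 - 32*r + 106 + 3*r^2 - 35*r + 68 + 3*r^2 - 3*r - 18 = 6*r^2 - 70*r + 176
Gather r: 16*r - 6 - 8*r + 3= 8*r - 3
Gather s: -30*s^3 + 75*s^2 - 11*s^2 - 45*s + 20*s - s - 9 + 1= -30*s^3 + 64*s^2 - 26*s - 8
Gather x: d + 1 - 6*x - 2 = d - 6*x - 1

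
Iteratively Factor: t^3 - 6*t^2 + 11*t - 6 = (t - 2)*(t^2 - 4*t + 3) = (t - 2)*(t - 1)*(t - 3)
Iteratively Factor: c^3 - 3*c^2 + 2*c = (c - 1)*(c^2 - 2*c) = c*(c - 1)*(c - 2)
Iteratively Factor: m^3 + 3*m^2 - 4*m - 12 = (m + 3)*(m^2 - 4) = (m - 2)*(m + 3)*(m + 2)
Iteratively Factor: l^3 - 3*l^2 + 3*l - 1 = (l - 1)*(l^2 - 2*l + 1) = (l - 1)^2*(l - 1)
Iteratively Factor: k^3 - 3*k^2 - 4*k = (k)*(k^2 - 3*k - 4) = k*(k - 4)*(k + 1)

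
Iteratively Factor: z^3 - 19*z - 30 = (z + 2)*(z^2 - 2*z - 15) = (z + 2)*(z + 3)*(z - 5)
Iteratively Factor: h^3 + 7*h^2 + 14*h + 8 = (h + 2)*(h^2 + 5*h + 4) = (h + 2)*(h + 4)*(h + 1)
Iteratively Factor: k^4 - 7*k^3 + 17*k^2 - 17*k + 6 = (k - 1)*(k^3 - 6*k^2 + 11*k - 6) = (k - 3)*(k - 1)*(k^2 - 3*k + 2) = (k - 3)*(k - 2)*(k - 1)*(k - 1)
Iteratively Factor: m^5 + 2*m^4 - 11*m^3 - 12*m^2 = (m)*(m^4 + 2*m^3 - 11*m^2 - 12*m) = m*(m - 3)*(m^3 + 5*m^2 + 4*m) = m*(m - 3)*(m + 1)*(m^2 + 4*m) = m^2*(m - 3)*(m + 1)*(m + 4)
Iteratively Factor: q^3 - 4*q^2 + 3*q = (q - 1)*(q^2 - 3*q) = (q - 3)*(q - 1)*(q)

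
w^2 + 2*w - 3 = (w - 1)*(w + 3)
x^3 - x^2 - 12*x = x*(x - 4)*(x + 3)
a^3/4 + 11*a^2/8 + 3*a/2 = a*(a/4 + 1)*(a + 3/2)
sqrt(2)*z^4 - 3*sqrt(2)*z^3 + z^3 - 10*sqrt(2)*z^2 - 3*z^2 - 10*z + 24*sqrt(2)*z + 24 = (z - 4)*(z - 2)*(z + 3)*(sqrt(2)*z + 1)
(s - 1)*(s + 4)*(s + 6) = s^3 + 9*s^2 + 14*s - 24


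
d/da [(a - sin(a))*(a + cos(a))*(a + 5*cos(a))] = -(a - sin(a))*(a + cos(a))*(5*sin(a) - 1) - (a - sin(a))*(a + 5*cos(a))*(sin(a) - 1) - (a + cos(a))*(a + 5*cos(a))*(cos(a) - 1)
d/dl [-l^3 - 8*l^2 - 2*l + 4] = -3*l^2 - 16*l - 2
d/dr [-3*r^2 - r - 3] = -6*r - 1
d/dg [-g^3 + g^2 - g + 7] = -3*g^2 + 2*g - 1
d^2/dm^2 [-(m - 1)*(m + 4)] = -2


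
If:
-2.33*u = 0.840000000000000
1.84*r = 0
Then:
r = 0.00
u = -0.36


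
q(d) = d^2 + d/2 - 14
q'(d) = 2*d + 1/2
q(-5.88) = 17.63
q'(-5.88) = -11.26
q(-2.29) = -9.90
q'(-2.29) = -4.08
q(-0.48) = -14.01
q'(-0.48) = -0.46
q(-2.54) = -8.82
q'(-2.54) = -4.58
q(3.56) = 0.45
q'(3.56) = 7.62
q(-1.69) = -11.99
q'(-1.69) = -2.88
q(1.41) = -11.31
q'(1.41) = 3.32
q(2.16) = -8.25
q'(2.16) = 4.82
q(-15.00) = 203.50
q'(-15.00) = -29.50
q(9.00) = 71.50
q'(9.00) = 18.50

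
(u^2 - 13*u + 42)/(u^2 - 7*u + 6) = (u - 7)/(u - 1)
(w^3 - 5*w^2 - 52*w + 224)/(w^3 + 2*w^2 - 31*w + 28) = (w - 8)/(w - 1)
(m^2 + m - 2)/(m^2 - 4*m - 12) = (m - 1)/(m - 6)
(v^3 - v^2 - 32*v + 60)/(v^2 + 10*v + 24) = (v^2 - 7*v + 10)/(v + 4)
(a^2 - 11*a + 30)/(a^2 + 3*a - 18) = (a^2 - 11*a + 30)/(a^2 + 3*a - 18)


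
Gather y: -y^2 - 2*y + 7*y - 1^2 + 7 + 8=-y^2 + 5*y + 14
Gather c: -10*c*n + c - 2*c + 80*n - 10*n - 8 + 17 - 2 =c*(-10*n - 1) + 70*n + 7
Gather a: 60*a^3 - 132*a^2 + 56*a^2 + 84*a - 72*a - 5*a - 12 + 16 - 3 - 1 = 60*a^3 - 76*a^2 + 7*a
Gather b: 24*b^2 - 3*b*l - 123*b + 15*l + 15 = 24*b^2 + b*(-3*l - 123) + 15*l + 15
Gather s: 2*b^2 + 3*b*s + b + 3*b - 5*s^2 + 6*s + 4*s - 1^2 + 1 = 2*b^2 + 4*b - 5*s^2 + s*(3*b + 10)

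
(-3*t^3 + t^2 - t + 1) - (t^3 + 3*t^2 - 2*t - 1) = -4*t^3 - 2*t^2 + t + 2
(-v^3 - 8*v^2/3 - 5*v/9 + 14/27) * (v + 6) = -v^4 - 26*v^3/3 - 149*v^2/9 - 76*v/27 + 28/9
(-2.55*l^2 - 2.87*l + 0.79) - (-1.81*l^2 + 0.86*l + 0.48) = -0.74*l^2 - 3.73*l + 0.31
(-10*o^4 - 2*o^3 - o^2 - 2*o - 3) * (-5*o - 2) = 50*o^5 + 30*o^4 + 9*o^3 + 12*o^2 + 19*o + 6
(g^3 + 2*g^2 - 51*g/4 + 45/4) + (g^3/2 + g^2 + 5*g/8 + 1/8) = 3*g^3/2 + 3*g^2 - 97*g/8 + 91/8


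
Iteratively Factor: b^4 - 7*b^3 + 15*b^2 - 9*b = (b)*(b^3 - 7*b^2 + 15*b - 9) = b*(b - 1)*(b^2 - 6*b + 9) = b*(b - 3)*(b - 1)*(b - 3)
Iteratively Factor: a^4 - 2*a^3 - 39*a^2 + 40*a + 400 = (a + 4)*(a^3 - 6*a^2 - 15*a + 100) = (a + 4)^2*(a^2 - 10*a + 25) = (a - 5)*(a + 4)^2*(a - 5)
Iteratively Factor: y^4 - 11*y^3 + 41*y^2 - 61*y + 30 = (y - 3)*(y^3 - 8*y^2 + 17*y - 10) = (y - 3)*(y - 1)*(y^2 - 7*y + 10) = (y - 3)*(y - 2)*(y - 1)*(y - 5)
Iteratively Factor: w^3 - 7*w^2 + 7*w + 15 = (w - 3)*(w^2 - 4*w - 5) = (w - 3)*(w + 1)*(w - 5)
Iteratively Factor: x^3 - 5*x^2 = (x)*(x^2 - 5*x) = x*(x - 5)*(x)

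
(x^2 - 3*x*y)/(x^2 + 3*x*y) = (x - 3*y)/(x + 3*y)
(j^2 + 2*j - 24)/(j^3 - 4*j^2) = (j + 6)/j^2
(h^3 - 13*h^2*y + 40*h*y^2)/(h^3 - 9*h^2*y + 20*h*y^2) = (-h + 8*y)/(-h + 4*y)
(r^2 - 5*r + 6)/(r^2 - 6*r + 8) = (r - 3)/(r - 4)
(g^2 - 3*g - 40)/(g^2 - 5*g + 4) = (g^2 - 3*g - 40)/(g^2 - 5*g + 4)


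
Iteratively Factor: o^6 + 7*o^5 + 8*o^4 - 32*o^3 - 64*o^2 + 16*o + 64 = (o + 2)*(o^5 + 5*o^4 - 2*o^3 - 28*o^2 - 8*o + 32) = (o - 1)*(o + 2)*(o^4 + 6*o^3 + 4*o^2 - 24*o - 32) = (o - 2)*(o - 1)*(o + 2)*(o^3 + 8*o^2 + 20*o + 16) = (o - 2)*(o - 1)*(o + 2)^2*(o^2 + 6*o + 8) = (o - 2)*(o - 1)*(o + 2)^3*(o + 4)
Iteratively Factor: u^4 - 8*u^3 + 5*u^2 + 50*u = (u - 5)*(u^3 - 3*u^2 - 10*u) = u*(u - 5)*(u^2 - 3*u - 10) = u*(u - 5)*(u + 2)*(u - 5)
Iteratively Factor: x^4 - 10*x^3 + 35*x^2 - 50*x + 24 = (x - 3)*(x^3 - 7*x^2 + 14*x - 8) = (x - 3)*(x - 1)*(x^2 - 6*x + 8) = (x - 3)*(x - 2)*(x - 1)*(x - 4)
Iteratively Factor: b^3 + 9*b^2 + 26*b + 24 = (b + 3)*(b^2 + 6*b + 8) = (b + 3)*(b + 4)*(b + 2)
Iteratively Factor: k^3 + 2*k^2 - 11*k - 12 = (k + 4)*(k^2 - 2*k - 3) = (k + 1)*(k + 4)*(k - 3)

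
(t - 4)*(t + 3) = t^2 - t - 12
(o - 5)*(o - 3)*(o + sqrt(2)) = o^3 - 8*o^2 + sqrt(2)*o^2 - 8*sqrt(2)*o + 15*o + 15*sqrt(2)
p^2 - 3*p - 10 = (p - 5)*(p + 2)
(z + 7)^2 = z^2 + 14*z + 49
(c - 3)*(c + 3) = c^2 - 9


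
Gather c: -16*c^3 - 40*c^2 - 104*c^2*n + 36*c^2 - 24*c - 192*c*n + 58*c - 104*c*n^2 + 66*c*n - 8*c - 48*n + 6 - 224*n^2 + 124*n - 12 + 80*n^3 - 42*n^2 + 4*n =-16*c^3 + c^2*(-104*n - 4) + c*(-104*n^2 - 126*n + 26) + 80*n^3 - 266*n^2 + 80*n - 6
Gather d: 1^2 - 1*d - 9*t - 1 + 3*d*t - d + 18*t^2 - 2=d*(3*t - 2) + 18*t^2 - 9*t - 2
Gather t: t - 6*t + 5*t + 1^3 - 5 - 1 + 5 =0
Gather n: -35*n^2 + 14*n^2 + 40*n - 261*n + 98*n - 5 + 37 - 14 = -21*n^2 - 123*n + 18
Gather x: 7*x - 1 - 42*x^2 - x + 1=-42*x^2 + 6*x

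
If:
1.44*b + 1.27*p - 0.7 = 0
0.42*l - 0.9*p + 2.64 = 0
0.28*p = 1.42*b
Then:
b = 0.09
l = -5.32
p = 0.45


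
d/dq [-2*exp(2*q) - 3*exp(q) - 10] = (-4*exp(q) - 3)*exp(q)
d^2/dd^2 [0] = 0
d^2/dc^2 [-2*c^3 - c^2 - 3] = -12*c - 2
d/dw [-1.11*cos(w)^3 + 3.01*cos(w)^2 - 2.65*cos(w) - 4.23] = (3.33*cos(w)^2 - 6.02*cos(w) + 2.65)*sin(w)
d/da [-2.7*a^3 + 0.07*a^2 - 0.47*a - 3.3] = -8.1*a^2 + 0.14*a - 0.47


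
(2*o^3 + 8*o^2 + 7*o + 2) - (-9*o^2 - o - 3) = 2*o^3 + 17*o^2 + 8*o + 5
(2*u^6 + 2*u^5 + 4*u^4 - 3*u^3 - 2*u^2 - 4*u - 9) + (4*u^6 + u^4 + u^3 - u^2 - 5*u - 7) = 6*u^6 + 2*u^5 + 5*u^4 - 2*u^3 - 3*u^2 - 9*u - 16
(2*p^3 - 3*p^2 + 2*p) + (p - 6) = 2*p^3 - 3*p^2 + 3*p - 6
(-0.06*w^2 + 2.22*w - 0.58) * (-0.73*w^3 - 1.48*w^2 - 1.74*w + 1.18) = 0.0438*w^5 - 1.5318*w^4 - 2.7578*w^3 - 3.0752*w^2 + 3.6288*w - 0.6844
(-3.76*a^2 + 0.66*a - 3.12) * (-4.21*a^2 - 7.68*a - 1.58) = 15.8296*a^4 + 26.0982*a^3 + 14.0072*a^2 + 22.9188*a + 4.9296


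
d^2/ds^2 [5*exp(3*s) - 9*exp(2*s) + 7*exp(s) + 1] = (45*exp(2*s) - 36*exp(s) + 7)*exp(s)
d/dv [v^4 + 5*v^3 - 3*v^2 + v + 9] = 4*v^3 + 15*v^2 - 6*v + 1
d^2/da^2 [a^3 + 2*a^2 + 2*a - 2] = 6*a + 4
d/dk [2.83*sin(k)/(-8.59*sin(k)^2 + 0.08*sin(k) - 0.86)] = (24.3097*sin(k)^2 - 2.4338)*cos(k)/(73.7881*sin(k)^4 - 1.3744*sin(k)^3 + 14.7812*sin(k)^2 - 0.1376*sin(k) + 0.7396)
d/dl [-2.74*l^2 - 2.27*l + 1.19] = -5.48*l - 2.27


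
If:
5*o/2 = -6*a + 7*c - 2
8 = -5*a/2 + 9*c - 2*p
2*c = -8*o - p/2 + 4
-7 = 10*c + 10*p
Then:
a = 3949/15145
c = 19969/30290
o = 6363/15145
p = -20586/15145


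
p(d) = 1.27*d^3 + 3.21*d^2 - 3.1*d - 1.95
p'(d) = 3.81*d^2 + 6.42*d - 3.1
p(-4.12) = -23.51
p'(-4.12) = 35.12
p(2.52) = 30.95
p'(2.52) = 37.27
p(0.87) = -1.38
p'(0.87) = 5.37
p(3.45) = 77.71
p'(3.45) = 64.40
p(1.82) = 10.70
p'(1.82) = 21.20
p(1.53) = 5.37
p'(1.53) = 15.64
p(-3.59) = -8.21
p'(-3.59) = 22.96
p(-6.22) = -164.09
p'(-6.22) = 104.37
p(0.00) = -1.95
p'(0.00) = -3.10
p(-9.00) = -639.87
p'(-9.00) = 247.73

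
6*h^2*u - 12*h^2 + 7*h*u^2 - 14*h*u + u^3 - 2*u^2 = (h + u)*(6*h + u)*(u - 2)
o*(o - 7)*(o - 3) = o^3 - 10*o^2 + 21*o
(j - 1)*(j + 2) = j^2 + j - 2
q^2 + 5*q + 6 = (q + 2)*(q + 3)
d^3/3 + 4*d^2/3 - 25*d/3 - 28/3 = (d/3 + 1/3)*(d - 4)*(d + 7)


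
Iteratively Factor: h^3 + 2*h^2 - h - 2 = (h + 1)*(h^2 + h - 2) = (h - 1)*(h + 1)*(h + 2)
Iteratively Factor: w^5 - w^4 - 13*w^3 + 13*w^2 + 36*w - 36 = (w + 2)*(w^4 - 3*w^3 - 7*w^2 + 27*w - 18) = (w - 2)*(w + 2)*(w^3 - w^2 - 9*w + 9) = (w - 3)*(w - 2)*(w + 2)*(w^2 + 2*w - 3) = (w - 3)*(w - 2)*(w - 1)*(w + 2)*(w + 3)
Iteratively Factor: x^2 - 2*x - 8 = (x + 2)*(x - 4)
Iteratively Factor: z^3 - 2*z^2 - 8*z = (z - 4)*(z^2 + 2*z) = z*(z - 4)*(z + 2)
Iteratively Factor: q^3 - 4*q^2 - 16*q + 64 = (q - 4)*(q^2 - 16) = (q - 4)*(q + 4)*(q - 4)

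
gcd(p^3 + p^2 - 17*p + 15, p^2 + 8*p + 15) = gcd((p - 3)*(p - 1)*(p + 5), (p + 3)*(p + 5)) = p + 5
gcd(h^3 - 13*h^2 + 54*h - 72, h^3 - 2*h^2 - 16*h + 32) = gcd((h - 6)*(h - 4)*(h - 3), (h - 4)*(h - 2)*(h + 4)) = h - 4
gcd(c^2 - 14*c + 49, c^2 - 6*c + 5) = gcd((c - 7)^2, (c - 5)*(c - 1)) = 1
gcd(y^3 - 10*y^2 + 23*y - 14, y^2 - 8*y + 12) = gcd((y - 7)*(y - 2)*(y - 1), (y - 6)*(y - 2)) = y - 2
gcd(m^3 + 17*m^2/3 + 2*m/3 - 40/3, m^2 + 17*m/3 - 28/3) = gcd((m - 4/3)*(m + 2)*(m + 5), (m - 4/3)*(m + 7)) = m - 4/3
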